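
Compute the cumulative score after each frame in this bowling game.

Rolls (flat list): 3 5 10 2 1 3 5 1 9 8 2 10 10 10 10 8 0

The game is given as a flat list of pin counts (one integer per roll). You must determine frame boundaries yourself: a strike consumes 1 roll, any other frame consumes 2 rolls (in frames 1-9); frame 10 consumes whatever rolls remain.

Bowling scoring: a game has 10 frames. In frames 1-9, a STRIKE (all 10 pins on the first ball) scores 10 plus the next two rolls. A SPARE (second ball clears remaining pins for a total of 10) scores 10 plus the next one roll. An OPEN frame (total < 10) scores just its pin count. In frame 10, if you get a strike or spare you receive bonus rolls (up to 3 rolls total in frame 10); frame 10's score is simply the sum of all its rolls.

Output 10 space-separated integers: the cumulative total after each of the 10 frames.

Frame 1: OPEN (3+5=8). Cumulative: 8
Frame 2: STRIKE. 10 + next two rolls (2+1) = 13. Cumulative: 21
Frame 3: OPEN (2+1=3). Cumulative: 24
Frame 4: OPEN (3+5=8). Cumulative: 32
Frame 5: SPARE (1+9=10). 10 + next roll (8) = 18. Cumulative: 50
Frame 6: SPARE (8+2=10). 10 + next roll (10) = 20. Cumulative: 70
Frame 7: STRIKE. 10 + next two rolls (10+10) = 30. Cumulative: 100
Frame 8: STRIKE. 10 + next two rolls (10+10) = 30. Cumulative: 130
Frame 9: STRIKE. 10 + next two rolls (10+8) = 28. Cumulative: 158
Frame 10: STRIKE. Sum of all frame-10 rolls (10+8+0) = 18. Cumulative: 176

Answer: 8 21 24 32 50 70 100 130 158 176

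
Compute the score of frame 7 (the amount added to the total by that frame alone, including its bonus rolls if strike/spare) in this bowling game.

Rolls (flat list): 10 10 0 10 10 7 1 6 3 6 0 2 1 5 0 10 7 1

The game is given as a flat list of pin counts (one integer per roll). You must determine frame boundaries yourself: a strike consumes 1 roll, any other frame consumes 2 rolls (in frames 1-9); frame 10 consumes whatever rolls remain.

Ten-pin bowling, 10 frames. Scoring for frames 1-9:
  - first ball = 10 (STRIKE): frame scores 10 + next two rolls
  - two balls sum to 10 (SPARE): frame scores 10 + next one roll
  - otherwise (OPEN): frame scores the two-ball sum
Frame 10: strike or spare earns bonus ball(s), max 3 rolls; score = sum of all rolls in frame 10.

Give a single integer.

Answer: 6

Derivation:
Frame 1: STRIKE. 10 + next two rolls (10+0) = 20. Cumulative: 20
Frame 2: STRIKE. 10 + next two rolls (0+10) = 20. Cumulative: 40
Frame 3: SPARE (0+10=10). 10 + next roll (10) = 20. Cumulative: 60
Frame 4: STRIKE. 10 + next two rolls (7+1) = 18. Cumulative: 78
Frame 5: OPEN (7+1=8). Cumulative: 86
Frame 6: OPEN (6+3=9). Cumulative: 95
Frame 7: OPEN (6+0=6). Cumulative: 101
Frame 8: OPEN (2+1=3). Cumulative: 104
Frame 9: OPEN (5+0=5). Cumulative: 109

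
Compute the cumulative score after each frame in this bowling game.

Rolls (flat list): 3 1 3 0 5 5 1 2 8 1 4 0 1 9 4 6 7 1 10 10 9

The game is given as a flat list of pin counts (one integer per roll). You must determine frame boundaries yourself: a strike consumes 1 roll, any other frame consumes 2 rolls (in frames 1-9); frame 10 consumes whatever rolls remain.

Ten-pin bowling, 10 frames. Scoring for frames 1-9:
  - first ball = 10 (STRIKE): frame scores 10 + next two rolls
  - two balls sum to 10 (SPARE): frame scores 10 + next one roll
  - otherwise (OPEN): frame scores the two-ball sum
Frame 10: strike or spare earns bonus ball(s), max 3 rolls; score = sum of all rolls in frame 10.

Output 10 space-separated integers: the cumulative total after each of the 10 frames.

Answer: 4 7 18 21 30 34 48 65 73 102

Derivation:
Frame 1: OPEN (3+1=4). Cumulative: 4
Frame 2: OPEN (3+0=3). Cumulative: 7
Frame 3: SPARE (5+5=10). 10 + next roll (1) = 11. Cumulative: 18
Frame 4: OPEN (1+2=3). Cumulative: 21
Frame 5: OPEN (8+1=9). Cumulative: 30
Frame 6: OPEN (4+0=4). Cumulative: 34
Frame 7: SPARE (1+9=10). 10 + next roll (4) = 14. Cumulative: 48
Frame 8: SPARE (4+6=10). 10 + next roll (7) = 17. Cumulative: 65
Frame 9: OPEN (7+1=8). Cumulative: 73
Frame 10: STRIKE. Sum of all frame-10 rolls (10+10+9) = 29. Cumulative: 102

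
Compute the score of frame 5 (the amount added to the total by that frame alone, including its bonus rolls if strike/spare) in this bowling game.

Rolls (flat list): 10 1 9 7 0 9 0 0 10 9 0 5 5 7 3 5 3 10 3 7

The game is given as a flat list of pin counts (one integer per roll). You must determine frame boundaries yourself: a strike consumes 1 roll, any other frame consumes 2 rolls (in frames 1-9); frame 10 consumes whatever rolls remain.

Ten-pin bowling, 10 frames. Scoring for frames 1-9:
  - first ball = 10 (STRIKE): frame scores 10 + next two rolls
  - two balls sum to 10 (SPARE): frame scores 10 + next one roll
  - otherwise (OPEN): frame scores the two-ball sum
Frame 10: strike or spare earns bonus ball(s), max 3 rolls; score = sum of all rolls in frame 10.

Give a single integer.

Frame 1: STRIKE. 10 + next two rolls (1+9) = 20. Cumulative: 20
Frame 2: SPARE (1+9=10). 10 + next roll (7) = 17. Cumulative: 37
Frame 3: OPEN (7+0=7). Cumulative: 44
Frame 4: OPEN (9+0=9). Cumulative: 53
Frame 5: SPARE (0+10=10). 10 + next roll (9) = 19. Cumulative: 72
Frame 6: OPEN (9+0=9). Cumulative: 81
Frame 7: SPARE (5+5=10). 10 + next roll (7) = 17. Cumulative: 98

Answer: 19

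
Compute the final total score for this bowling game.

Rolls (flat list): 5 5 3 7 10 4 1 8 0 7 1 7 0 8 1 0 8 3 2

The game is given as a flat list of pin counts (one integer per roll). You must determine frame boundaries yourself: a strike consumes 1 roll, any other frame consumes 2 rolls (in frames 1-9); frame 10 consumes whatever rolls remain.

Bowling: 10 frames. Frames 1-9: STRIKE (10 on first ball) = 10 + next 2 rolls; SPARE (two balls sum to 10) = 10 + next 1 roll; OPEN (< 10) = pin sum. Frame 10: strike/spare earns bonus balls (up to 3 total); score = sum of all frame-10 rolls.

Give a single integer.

Answer: 98

Derivation:
Frame 1: SPARE (5+5=10). 10 + next roll (3) = 13. Cumulative: 13
Frame 2: SPARE (3+7=10). 10 + next roll (10) = 20. Cumulative: 33
Frame 3: STRIKE. 10 + next two rolls (4+1) = 15. Cumulative: 48
Frame 4: OPEN (4+1=5). Cumulative: 53
Frame 5: OPEN (8+0=8). Cumulative: 61
Frame 6: OPEN (7+1=8). Cumulative: 69
Frame 7: OPEN (7+0=7). Cumulative: 76
Frame 8: OPEN (8+1=9). Cumulative: 85
Frame 9: OPEN (0+8=8). Cumulative: 93
Frame 10: OPEN. Sum of all frame-10 rolls (3+2) = 5. Cumulative: 98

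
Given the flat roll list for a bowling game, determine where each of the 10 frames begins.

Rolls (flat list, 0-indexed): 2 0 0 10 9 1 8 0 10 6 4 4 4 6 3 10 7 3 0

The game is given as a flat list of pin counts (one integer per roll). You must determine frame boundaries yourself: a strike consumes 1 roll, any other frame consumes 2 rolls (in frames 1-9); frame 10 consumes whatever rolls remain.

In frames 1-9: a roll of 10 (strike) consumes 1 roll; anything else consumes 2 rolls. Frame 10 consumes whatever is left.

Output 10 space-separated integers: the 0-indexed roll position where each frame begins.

Answer: 0 2 4 6 8 9 11 13 15 16

Derivation:
Frame 1 starts at roll index 0: rolls=2,0 (sum=2), consumes 2 rolls
Frame 2 starts at roll index 2: rolls=0,10 (sum=10), consumes 2 rolls
Frame 3 starts at roll index 4: rolls=9,1 (sum=10), consumes 2 rolls
Frame 4 starts at roll index 6: rolls=8,0 (sum=8), consumes 2 rolls
Frame 5 starts at roll index 8: roll=10 (strike), consumes 1 roll
Frame 6 starts at roll index 9: rolls=6,4 (sum=10), consumes 2 rolls
Frame 7 starts at roll index 11: rolls=4,4 (sum=8), consumes 2 rolls
Frame 8 starts at roll index 13: rolls=6,3 (sum=9), consumes 2 rolls
Frame 9 starts at roll index 15: roll=10 (strike), consumes 1 roll
Frame 10 starts at roll index 16: 3 remaining rolls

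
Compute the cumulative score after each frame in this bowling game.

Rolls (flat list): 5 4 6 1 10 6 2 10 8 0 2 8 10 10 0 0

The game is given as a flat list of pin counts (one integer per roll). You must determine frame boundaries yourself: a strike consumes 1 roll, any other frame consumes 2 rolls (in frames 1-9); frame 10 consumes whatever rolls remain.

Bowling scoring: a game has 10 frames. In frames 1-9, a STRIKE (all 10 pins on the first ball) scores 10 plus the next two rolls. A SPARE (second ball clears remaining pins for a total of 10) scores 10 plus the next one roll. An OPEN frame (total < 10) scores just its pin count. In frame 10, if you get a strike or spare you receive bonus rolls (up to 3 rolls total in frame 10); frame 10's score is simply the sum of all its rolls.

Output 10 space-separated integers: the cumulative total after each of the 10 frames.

Answer: 9 16 34 42 60 68 88 108 118 118

Derivation:
Frame 1: OPEN (5+4=9). Cumulative: 9
Frame 2: OPEN (6+1=7). Cumulative: 16
Frame 3: STRIKE. 10 + next two rolls (6+2) = 18. Cumulative: 34
Frame 4: OPEN (6+2=8). Cumulative: 42
Frame 5: STRIKE. 10 + next two rolls (8+0) = 18. Cumulative: 60
Frame 6: OPEN (8+0=8). Cumulative: 68
Frame 7: SPARE (2+8=10). 10 + next roll (10) = 20. Cumulative: 88
Frame 8: STRIKE. 10 + next two rolls (10+0) = 20. Cumulative: 108
Frame 9: STRIKE. 10 + next two rolls (0+0) = 10. Cumulative: 118
Frame 10: OPEN. Sum of all frame-10 rolls (0+0) = 0. Cumulative: 118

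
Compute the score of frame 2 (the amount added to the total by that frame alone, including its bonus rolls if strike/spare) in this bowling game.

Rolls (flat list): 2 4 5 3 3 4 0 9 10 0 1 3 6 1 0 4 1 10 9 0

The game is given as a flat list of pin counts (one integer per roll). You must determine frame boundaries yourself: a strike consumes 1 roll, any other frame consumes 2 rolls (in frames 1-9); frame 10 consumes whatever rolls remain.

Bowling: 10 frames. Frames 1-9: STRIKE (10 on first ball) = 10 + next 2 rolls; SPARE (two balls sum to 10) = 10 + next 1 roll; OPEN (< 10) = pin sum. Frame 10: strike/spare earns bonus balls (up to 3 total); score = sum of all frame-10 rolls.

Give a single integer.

Answer: 8

Derivation:
Frame 1: OPEN (2+4=6). Cumulative: 6
Frame 2: OPEN (5+3=8). Cumulative: 14
Frame 3: OPEN (3+4=7). Cumulative: 21
Frame 4: OPEN (0+9=9). Cumulative: 30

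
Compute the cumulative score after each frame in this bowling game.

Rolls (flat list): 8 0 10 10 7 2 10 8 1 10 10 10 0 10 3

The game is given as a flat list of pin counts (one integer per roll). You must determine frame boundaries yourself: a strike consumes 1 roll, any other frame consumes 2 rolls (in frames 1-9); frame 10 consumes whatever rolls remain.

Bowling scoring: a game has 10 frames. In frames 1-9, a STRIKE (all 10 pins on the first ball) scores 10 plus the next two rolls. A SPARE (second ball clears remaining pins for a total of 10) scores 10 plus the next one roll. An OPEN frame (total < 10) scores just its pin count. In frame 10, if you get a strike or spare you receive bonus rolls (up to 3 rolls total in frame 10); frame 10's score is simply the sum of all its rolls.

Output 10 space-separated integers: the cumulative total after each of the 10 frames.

Answer: 8 35 54 63 82 91 121 141 161 174

Derivation:
Frame 1: OPEN (8+0=8). Cumulative: 8
Frame 2: STRIKE. 10 + next two rolls (10+7) = 27. Cumulative: 35
Frame 3: STRIKE. 10 + next two rolls (7+2) = 19. Cumulative: 54
Frame 4: OPEN (7+2=9). Cumulative: 63
Frame 5: STRIKE. 10 + next two rolls (8+1) = 19. Cumulative: 82
Frame 6: OPEN (8+1=9). Cumulative: 91
Frame 7: STRIKE. 10 + next two rolls (10+10) = 30. Cumulative: 121
Frame 8: STRIKE. 10 + next two rolls (10+0) = 20. Cumulative: 141
Frame 9: STRIKE. 10 + next two rolls (0+10) = 20. Cumulative: 161
Frame 10: SPARE. Sum of all frame-10 rolls (0+10+3) = 13. Cumulative: 174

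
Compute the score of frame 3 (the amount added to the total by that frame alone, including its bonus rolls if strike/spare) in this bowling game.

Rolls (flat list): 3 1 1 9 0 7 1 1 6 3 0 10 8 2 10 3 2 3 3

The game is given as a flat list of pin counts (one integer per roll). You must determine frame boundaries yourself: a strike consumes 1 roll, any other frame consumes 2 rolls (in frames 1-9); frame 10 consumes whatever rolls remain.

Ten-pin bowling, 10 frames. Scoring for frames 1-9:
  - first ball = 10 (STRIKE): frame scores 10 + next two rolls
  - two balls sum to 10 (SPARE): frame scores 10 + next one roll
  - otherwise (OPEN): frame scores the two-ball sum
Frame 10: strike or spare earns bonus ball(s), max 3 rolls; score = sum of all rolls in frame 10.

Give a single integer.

Frame 1: OPEN (3+1=4). Cumulative: 4
Frame 2: SPARE (1+9=10). 10 + next roll (0) = 10. Cumulative: 14
Frame 3: OPEN (0+7=7). Cumulative: 21
Frame 4: OPEN (1+1=2). Cumulative: 23
Frame 5: OPEN (6+3=9). Cumulative: 32

Answer: 7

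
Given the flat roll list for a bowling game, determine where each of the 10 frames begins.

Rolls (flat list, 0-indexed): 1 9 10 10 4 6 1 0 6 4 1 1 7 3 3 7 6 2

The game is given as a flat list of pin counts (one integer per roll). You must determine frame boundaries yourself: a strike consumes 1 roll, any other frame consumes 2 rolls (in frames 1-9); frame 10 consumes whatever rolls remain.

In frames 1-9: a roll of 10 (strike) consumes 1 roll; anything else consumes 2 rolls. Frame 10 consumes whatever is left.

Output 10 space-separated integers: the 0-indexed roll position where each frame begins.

Answer: 0 2 3 4 6 8 10 12 14 16

Derivation:
Frame 1 starts at roll index 0: rolls=1,9 (sum=10), consumes 2 rolls
Frame 2 starts at roll index 2: roll=10 (strike), consumes 1 roll
Frame 3 starts at roll index 3: roll=10 (strike), consumes 1 roll
Frame 4 starts at roll index 4: rolls=4,6 (sum=10), consumes 2 rolls
Frame 5 starts at roll index 6: rolls=1,0 (sum=1), consumes 2 rolls
Frame 6 starts at roll index 8: rolls=6,4 (sum=10), consumes 2 rolls
Frame 7 starts at roll index 10: rolls=1,1 (sum=2), consumes 2 rolls
Frame 8 starts at roll index 12: rolls=7,3 (sum=10), consumes 2 rolls
Frame 9 starts at roll index 14: rolls=3,7 (sum=10), consumes 2 rolls
Frame 10 starts at roll index 16: 2 remaining rolls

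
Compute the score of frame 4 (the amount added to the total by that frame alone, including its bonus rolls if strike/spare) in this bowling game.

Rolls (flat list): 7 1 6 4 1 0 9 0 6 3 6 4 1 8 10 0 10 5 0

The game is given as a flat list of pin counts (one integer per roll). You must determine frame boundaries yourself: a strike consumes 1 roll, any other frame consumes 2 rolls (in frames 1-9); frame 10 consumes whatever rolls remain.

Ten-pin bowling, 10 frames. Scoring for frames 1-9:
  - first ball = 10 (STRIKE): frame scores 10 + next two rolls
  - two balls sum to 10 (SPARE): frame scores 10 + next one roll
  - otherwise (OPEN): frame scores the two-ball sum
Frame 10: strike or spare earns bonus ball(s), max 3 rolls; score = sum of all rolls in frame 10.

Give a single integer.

Answer: 9

Derivation:
Frame 1: OPEN (7+1=8). Cumulative: 8
Frame 2: SPARE (6+4=10). 10 + next roll (1) = 11. Cumulative: 19
Frame 3: OPEN (1+0=1). Cumulative: 20
Frame 4: OPEN (9+0=9). Cumulative: 29
Frame 5: OPEN (6+3=9). Cumulative: 38
Frame 6: SPARE (6+4=10). 10 + next roll (1) = 11. Cumulative: 49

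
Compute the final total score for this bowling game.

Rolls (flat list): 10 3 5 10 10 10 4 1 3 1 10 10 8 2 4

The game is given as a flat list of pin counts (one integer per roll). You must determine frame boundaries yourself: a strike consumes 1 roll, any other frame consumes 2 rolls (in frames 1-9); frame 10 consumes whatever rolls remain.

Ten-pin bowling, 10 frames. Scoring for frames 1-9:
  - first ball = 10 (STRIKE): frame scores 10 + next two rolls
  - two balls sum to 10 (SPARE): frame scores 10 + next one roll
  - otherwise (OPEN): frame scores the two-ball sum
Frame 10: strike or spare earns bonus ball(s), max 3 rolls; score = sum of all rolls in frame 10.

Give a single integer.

Frame 1: STRIKE. 10 + next two rolls (3+5) = 18. Cumulative: 18
Frame 2: OPEN (3+5=8). Cumulative: 26
Frame 3: STRIKE. 10 + next two rolls (10+10) = 30. Cumulative: 56
Frame 4: STRIKE. 10 + next two rolls (10+4) = 24. Cumulative: 80
Frame 5: STRIKE. 10 + next two rolls (4+1) = 15. Cumulative: 95
Frame 6: OPEN (4+1=5). Cumulative: 100
Frame 7: OPEN (3+1=4). Cumulative: 104
Frame 8: STRIKE. 10 + next two rolls (10+8) = 28. Cumulative: 132
Frame 9: STRIKE. 10 + next two rolls (8+2) = 20. Cumulative: 152
Frame 10: SPARE. Sum of all frame-10 rolls (8+2+4) = 14. Cumulative: 166

Answer: 166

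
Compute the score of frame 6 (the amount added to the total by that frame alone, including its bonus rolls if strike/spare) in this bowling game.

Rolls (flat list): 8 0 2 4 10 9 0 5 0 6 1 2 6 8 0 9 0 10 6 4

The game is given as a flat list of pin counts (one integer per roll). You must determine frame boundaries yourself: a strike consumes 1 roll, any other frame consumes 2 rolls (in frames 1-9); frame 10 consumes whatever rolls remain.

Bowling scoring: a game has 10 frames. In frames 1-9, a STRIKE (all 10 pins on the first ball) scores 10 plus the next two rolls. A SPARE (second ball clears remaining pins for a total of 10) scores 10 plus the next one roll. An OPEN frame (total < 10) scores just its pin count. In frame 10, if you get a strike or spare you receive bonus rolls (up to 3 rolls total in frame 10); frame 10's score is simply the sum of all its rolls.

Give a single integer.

Frame 1: OPEN (8+0=8). Cumulative: 8
Frame 2: OPEN (2+4=6). Cumulative: 14
Frame 3: STRIKE. 10 + next two rolls (9+0) = 19. Cumulative: 33
Frame 4: OPEN (9+0=9). Cumulative: 42
Frame 5: OPEN (5+0=5). Cumulative: 47
Frame 6: OPEN (6+1=7). Cumulative: 54
Frame 7: OPEN (2+6=8). Cumulative: 62
Frame 8: OPEN (8+0=8). Cumulative: 70

Answer: 7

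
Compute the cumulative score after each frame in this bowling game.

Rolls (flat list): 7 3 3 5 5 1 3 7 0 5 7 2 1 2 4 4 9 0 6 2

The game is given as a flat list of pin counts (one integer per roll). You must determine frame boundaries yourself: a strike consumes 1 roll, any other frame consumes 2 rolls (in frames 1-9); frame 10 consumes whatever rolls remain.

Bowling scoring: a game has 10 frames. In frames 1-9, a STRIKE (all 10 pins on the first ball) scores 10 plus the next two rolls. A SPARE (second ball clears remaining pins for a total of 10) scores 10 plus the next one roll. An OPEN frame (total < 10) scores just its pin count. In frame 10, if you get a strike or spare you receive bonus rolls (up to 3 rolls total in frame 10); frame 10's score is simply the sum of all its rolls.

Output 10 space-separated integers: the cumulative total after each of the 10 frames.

Frame 1: SPARE (7+3=10). 10 + next roll (3) = 13. Cumulative: 13
Frame 2: OPEN (3+5=8). Cumulative: 21
Frame 3: OPEN (5+1=6). Cumulative: 27
Frame 4: SPARE (3+7=10). 10 + next roll (0) = 10. Cumulative: 37
Frame 5: OPEN (0+5=5). Cumulative: 42
Frame 6: OPEN (7+2=9). Cumulative: 51
Frame 7: OPEN (1+2=3). Cumulative: 54
Frame 8: OPEN (4+4=8). Cumulative: 62
Frame 9: OPEN (9+0=9). Cumulative: 71
Frame 10: OPEN. Sum of all frame-10 rolls (6+2) = 8. Cumulative: 79

Answer: 13 21 27 37 42 51 54 62 71 79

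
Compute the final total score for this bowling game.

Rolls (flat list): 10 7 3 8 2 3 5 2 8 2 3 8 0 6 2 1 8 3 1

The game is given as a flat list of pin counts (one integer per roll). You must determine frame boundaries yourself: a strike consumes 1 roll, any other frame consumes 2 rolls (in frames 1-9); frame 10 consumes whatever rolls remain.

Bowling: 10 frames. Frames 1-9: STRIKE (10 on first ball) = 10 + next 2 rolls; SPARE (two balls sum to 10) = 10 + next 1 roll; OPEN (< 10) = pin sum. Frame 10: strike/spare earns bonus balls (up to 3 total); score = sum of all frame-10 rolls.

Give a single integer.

Answer: 105

Derivation:
Frame 1: STRIKE. 10 + next two rolls (7+3) = 20. Cumulative: 20
Frame 2: SPARE (7+3=10). 10 + next roll (8) = 18. Cumulative: 38
Frame 3: SPARE (8+2=10). 10 + next roll (3) = 13. Cumulative: 51
Frame 4: OPEN (3+5=8). Cumulative: 59
Frame 5: SPARE (2+8=10). 10 + next roll (2) = 12. Cumulative: 71
Frame 6: OPEN (2+3=5). Cumulative: 76
Frame 7: OPEN (8+0=8). Cumulative: 84
Frame 8: OPEN (6+2=8). Cumulative: 92
Frame 9: OPEN (1+8=9). Cumulative: 101
Frame 10: OPEN. Sum of all frame-10 rolls (3+1) = 4. Cumulative: 105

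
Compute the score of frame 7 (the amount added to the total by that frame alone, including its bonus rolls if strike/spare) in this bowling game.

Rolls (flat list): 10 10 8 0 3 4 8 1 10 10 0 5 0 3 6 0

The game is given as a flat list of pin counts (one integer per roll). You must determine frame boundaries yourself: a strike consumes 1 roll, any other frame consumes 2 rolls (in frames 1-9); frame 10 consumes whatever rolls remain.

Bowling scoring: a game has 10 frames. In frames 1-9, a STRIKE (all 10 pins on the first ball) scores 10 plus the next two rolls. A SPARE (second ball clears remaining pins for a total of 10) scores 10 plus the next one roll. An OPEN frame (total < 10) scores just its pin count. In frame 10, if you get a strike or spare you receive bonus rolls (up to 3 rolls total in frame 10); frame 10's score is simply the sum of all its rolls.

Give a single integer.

Frame 1: STRIKE. 10 + next two rolls (10+8) = 28. Cumulative: 28
Frame 2: STRIKE. 10 + next two rolls (8+0) = 18. Cumulative: 46
Frame 3: OPEN (8+0=8). Cumulative: 54
Frame 4: OPEN (3+4=7). Cumulative: 61
Frame 5: OPEN (8+1=9). Cumulative: 70
Frame 6: STRIKE. 10 + next two rolls (10+0) = 20. Cumulative: 90
Frame 7: STRIKE. 10 + next two rolls (0+5) = 15. Cumulative: 105
Frame 8: OPEN (0+5=5). Cumulative: 110
Frame 9: OPEN (0+3=3). Cumulative: 113

Answer: 15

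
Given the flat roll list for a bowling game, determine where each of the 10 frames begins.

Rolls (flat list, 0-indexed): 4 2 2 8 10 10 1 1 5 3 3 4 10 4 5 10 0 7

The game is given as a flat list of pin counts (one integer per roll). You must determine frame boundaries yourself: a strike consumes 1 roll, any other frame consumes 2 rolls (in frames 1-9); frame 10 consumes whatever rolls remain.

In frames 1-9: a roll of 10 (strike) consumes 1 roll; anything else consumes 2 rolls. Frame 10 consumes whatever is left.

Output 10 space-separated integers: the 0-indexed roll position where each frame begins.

Frame 1 starts at roll index 0: rolls=4,2 (sum=6), consumes 2 rolls
Frame 2 starts at roll index 2: rolls=2,8 (sum=10), consumes 2 rolls
Frame 3 starts at roll index 4: roll=10 (strike), consumes 1 roll
Frame 4 starts at roll index 5: roll=10 (strike), consumes 1 roll
Frame 5 starts at roll index 6: rolls=1,1 (sum=2), consumes 2 rolls
Frame 6 starts at roll index 8: rolls=5,3 (sum=8), consumes 2 rolls
Frame 7 starts at roll index 10: rolls=3,4 (sum=7), consumes 2 rolls
Frame 8 starts at roll index 12: roll=10 (strike), consumes 1 roll
Frame 9 starts at roll index 13: rolls=4,5 (sum=9), consumes 2 rolls
Frame 10 starts at roll index 15: 3 remaining rolls

Answer: 0 2 4 5 6 8 10 12 13 15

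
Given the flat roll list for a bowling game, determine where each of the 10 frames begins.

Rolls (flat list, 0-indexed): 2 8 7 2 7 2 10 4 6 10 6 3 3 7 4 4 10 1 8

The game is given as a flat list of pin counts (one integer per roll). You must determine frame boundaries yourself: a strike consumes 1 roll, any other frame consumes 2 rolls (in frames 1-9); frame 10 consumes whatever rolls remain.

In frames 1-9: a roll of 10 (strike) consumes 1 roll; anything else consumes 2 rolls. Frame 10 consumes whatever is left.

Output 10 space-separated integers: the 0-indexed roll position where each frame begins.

Frame 1 starts at roll index 0: rolls=2,8 (sum=10), consumes 2 rolls
Frame 2 starts at roll index 2: rolls=7,2 (sum=9), consumes 2 rolls
Frame 3 starts at roll index 4: rolls=7,2 (sum=9), consumes 2 rolls
Frame 4 starts at roll index 6: roll=10 (strike), consumes 1 roll
Frame 5 starts at roll index 7: rolls=4,6 (sum=10), consumes 2 rolls
Frame 6 starts at roll index 9: roll=10 (strike), consumes 1 roll
Frame 7 starts at roll index 10: rolls=6,3 (sum=9), consumes 2 rolls
Frame 8 starts at roll index 12: rolls=3,7 (sum=10), consumes 2 rolls
Frame 9 starts at roll index 14: rolls=4,4 (sum=8), consumes 2 rolls
Frame 10 starts at roll index 16: 3 remaining rolls

Answer: 0 2 4 6 7 9 10 12 14 16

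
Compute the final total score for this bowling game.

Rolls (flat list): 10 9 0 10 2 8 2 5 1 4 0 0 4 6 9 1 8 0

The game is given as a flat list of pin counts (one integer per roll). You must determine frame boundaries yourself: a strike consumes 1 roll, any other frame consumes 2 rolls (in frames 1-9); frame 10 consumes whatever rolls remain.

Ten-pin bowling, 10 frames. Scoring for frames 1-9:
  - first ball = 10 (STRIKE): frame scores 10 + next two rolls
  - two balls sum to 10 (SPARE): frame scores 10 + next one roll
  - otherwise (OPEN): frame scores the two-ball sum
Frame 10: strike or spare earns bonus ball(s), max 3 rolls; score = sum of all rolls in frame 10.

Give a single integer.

Frame 1: STRIKE. 10 + next two rolls (9+0) = 19. Cumulative: 19
Frame 2: OPEN (9+0=9). Cumulative: 28
Frame 3: STRIKE. 10 + next two rolls (2+8) = 20. Cumulative: 48
Frame 4: SPARE (2+8=10). 10 + next roll (2) = 12. Cumulative: 60
Frame 5: OPEN (2+5=7). Cumulative: 67
Frame 6: OPEN (1+4=5). Cumulative: 72
Frame 7: OPEN (0+0=0). Cumulative: 72
Frame 8: SPARE (4+6=10). 10 + next roll (9) = 19. Cumulative: 91
Frame 9: SPARE (9+1=10). 10 + next roll (8) = 18. Cumulative: 109
Frame 10: OPEN. Sum of all frame-10 rolls (8+0) = 8. Cumulative: 117

Answer: 117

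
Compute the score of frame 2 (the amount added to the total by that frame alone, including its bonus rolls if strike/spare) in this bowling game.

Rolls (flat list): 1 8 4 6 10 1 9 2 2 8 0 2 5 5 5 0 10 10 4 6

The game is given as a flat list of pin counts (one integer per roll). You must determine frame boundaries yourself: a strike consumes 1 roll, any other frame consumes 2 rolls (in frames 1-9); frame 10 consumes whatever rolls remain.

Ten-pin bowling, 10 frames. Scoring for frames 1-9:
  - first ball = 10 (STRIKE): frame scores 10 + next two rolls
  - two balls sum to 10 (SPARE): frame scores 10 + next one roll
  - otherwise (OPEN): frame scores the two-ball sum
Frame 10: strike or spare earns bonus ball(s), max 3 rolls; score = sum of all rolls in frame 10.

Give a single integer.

Answer: 20

Derivation:
Frame 1: OPEN (1+8=9). Cumulative: 9
Frame 2: SPARE (4+6=10). 10 + next roll (10) = 20. Cumulative: 29
Frame 3: STRIKE. 10 + next two rolls (1+9) = 20. Cumulative: 49
Frame 4: SPARE (1+9=10). 10 + next roll (2) = 12. Cumulative: 61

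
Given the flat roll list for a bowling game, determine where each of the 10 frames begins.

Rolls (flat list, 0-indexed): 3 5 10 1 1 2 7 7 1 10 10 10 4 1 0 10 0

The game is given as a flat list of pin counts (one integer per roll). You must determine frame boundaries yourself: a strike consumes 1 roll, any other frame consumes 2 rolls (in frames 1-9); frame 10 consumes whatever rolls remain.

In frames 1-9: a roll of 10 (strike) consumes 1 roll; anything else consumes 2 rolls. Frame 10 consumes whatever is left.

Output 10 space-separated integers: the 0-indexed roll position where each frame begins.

Answer: 0 2 3 5 7 9 10 11 12 14

Derivation:
Frame 1 starts at roll index 0: rolls=3,5 (sum=8), consumes 2 rolls
Frame 2 starts at roll index 2: roll=10 (strike), consumes 1 roll
Frame 3 starts at roll index 3: rolls=1,1 (sum=2), consumes 2 rolls
Frame 4 starts at roll index 5: rolls=2,7 (sum=9), consumes 2 rolls
Frame 5 starts at roll index 7: rolls=7,1 (sum=8), consumes 2 rolls
Frame 6 starts at roll index 9: roll=10 (strike), consumes 1 roll
Frame 7 starts at roll index 10: roll=10 (strike), consumes 1 roll
Frame 8 starts at roll index 11: roll=10 (strike), consumes 1 roll
Frame 9 starts at roll index 12: rolls=4,1 (sum=5), consumes 2 rolls
Frame 10 starts at roll index 14: 3 remaining rolls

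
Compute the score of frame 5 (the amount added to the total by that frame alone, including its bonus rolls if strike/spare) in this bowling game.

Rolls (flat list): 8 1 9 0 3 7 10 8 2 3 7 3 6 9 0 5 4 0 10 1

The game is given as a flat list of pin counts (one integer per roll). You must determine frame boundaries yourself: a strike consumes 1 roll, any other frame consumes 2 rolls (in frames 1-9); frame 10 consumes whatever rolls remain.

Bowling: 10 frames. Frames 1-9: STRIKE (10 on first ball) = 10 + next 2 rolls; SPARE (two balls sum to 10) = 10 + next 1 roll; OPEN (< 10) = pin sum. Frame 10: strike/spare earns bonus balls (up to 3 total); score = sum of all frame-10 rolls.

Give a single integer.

Frame 1: OPEN (8+1=9). Cumulative: 9
Frame 2: OPEN (9+0=9). Cumulative: 18
Frame 3: SPARE (3+7=10). 10 + next roll (10) = 20. Cumulative: 38
Frame 4: STRIKE. 10 + next two rolls (8+2) = 20. Cumulative: 58
Frame 5: SPARE (8+2=10). 10 + next roll (3) = 13. Cumulative: 71
Frame 6: SPARE (3+7=10). 10 + next roll (3) = 13. Cumulative: 84
Frame 7: OPEN (3+6=9). Cumulative: 93

Answer: 13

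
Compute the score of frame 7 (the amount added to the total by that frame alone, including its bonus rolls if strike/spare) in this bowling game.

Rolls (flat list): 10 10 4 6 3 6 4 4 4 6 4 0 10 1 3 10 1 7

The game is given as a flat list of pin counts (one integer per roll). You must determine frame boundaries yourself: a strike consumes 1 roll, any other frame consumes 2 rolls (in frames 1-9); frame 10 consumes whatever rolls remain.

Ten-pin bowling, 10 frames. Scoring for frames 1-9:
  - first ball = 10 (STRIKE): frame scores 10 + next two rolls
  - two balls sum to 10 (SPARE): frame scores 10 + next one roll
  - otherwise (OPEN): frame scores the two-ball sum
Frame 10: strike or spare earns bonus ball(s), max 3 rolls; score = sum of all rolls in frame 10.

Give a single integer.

Answer: 4

Derivation:
Frame 1: STRIKE. 10 + next two rolls (10+4) = 24. Cumulative: 24
Frame 2: STRIKE. 10 + next two rolls (4+6) = 20. Cumulative: 44
Frame 3: SPARE (4+6=10). 10 + next roll (3) = 13. Cumulative: 57
Frame 4: OPEN (3+6=9). Cumulative: 66
Frame 5: OPEN (4+4=8). Cumulative: 74
Frame 6: SPARE (4+6=10). 10 + next roll (4) = 14. Cumulative: 88
Frame 7: OPEN (4+0=4). Cumulative: 92
Frame 8: STRIKE. 10 + next two rolls (1+3) = 14. Cumulative: 106
Frame 9: OPEN (1+3=4). Cumulative: 110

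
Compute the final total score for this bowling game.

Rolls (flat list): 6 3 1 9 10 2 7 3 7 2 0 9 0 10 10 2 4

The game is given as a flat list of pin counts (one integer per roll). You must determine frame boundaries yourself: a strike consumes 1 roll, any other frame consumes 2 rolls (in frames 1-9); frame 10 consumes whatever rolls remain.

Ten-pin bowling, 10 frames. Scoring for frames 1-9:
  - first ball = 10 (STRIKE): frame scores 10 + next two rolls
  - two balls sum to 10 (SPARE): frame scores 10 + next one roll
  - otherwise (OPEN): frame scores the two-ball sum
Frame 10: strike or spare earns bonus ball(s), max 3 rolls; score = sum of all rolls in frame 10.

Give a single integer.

Frame 1: OPEN (6+3=9). Cumulative: 9
Frame 2: SPARE (1+9=10). 10 + next roll (10) = 20. Cumulative: 29
Frame 3: STRIKE. 10 + next two rolls (2+7) = 19. Cumulative: 48
Frame 4: OPEN (2+7=9). Cumulative: 57
Frame 5: SPARE (3+7=10). 10 + next roll (2) = 12. Cumulative: 69
Frame 6: OPEN (2+0=2). Cumulative: 71
Frame 7: OPEN (9+0=9). Cumulative: 80
Frame 8: STRIKE. 10 + next two rolls (10+2) = 22. Cumulative: 102
Frame 9: STRIKE. 10 + next two rolls (2+4) = 16. Cumulative: 118
Frame 10: OPEN. Sum of all frame-10 rolls (2+4) = 6. Cumulative: 124

Answer: 124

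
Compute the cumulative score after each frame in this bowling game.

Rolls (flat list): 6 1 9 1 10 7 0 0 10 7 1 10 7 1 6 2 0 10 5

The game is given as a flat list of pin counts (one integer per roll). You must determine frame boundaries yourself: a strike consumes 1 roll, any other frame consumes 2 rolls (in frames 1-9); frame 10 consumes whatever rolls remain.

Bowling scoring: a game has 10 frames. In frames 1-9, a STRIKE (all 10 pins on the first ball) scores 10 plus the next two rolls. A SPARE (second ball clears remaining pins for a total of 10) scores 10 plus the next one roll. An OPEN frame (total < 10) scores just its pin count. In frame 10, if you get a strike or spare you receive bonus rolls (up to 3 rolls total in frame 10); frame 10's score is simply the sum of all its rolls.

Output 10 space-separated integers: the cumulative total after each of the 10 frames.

Answer: 7 27 44 51 68 76 94 102 110 125

Derivation:
Frame 1: OPEN (6+1=7). Cumulative: 7
Frame 2: SPARE (9+1=10). 10 + next roll (10) = 20. Cumulative: 27
Frame 3: STRIKE. 10 + next two rolls (7+0) = 17. Cumulative: 44
Frame 4: OPEN (7+0=7). Cumulative: 51
Frame 5: SPARE (0+10=10). 10 + next roll (7) = 17. Cumulative: 68
Frame 6: OPEN (7+1=8). Cumulative: 76
Frame 7: STRIKE. 10 + next two rolls (7+1) = 18. Cumulative: 94
Frame 8: OPEN (7+1=8). Cumulative: 102
Frame 9: OPEN (6+2=8). Cumulative: 110
Frame 10: SPARE. Sum of all frame-10 rolls (0+10+5) = 15. Cumulative: 125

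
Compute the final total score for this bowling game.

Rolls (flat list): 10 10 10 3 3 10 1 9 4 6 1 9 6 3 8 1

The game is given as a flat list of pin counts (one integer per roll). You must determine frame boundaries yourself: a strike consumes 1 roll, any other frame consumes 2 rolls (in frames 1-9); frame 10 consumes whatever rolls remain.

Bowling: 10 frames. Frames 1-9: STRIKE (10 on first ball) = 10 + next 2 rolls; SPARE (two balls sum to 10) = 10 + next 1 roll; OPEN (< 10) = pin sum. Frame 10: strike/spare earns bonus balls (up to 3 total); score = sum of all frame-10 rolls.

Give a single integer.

Frame 1: STRIKE. 10 + next two rolls (10+10) = 30. Cumulative: 30
Frame 2: STRIKE. 10 + next two rolls (10+3) = 23. Cumulative: 53
Frame 3: STRIKE. 10 + next two rolls (3+3) = 16. Cumulative: 69
Frame 4: OPEN (3+3=6). Cumulative: 75
Frame 5: STRIKE. 10 + next two rolls (1+9) = 20. Cumulative: 95
Frame 6: SPARE (1+9=10). 10 + next roll (4) = 14. Cumulative: 109
Frame 7: SPARE (4+6=10). 10 + next roll (1) = 11. Cumulative: 120
Frame 8: SPARE (1+9=10). 10 + next roll (6) = 16. Cumulative: 136
Frame 9: OPEN (6+3=9). Cumulative: 145
Frame 10: OPEN. Sum of all frame-10 rolls (8+1) = 9. Cumulative: 154

Answer: 154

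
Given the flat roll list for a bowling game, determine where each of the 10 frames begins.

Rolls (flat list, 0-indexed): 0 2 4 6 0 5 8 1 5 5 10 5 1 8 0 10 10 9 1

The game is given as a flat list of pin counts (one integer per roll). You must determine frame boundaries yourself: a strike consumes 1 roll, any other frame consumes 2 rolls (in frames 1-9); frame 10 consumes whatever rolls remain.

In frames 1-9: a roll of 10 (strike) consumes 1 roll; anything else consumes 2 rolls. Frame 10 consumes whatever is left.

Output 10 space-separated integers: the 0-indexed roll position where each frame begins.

Frame 1 starts at roll index 0: rolls=0,2 (sum=2), consumes 2 rolls
Frame 2 starts at roll index 2: rolls=4,6 (sum=10), consumes 2 rolls
Frame 3 starts at roll index 4: rolls=0,5 (sum=5), consumes 2 rolls
Frame 4 starts at roll index 6: rolls=8,1 (sum=9), consumes 2 rolls
Frame 5 starts at roll index 8: rolls=5,5 (sum=10), consumes 2 rolls
Frame 6 starts at roll index 10: roll=10 (strike), consumes 1 roll
Frame 7 starts at roll index 11: rolls=5,1 (sum=6), consumes 2 rolls
Frame 8 starts at roll index 13: rolls=8,0 (sum=8), consumes 2 rolls
Frame 9 starts at roll index 15: roll=10 (strike), consumes 1 roll
Frame 10 starts at roll index 16: 3 remaining rolls

Answer: 0 2 4 6 8 10 11 13 15 16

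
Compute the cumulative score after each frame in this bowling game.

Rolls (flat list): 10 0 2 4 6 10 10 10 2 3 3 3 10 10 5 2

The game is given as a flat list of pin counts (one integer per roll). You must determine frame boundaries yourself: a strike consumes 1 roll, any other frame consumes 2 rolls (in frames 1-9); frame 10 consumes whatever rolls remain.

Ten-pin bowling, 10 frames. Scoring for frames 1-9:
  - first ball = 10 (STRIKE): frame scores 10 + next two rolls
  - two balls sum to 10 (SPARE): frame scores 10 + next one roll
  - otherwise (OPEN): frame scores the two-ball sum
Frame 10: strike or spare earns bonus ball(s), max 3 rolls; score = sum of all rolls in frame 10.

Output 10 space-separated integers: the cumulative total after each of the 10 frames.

Answer: 12 14 34 64 86 101 106 112 137 154

Derivation:
Frame 1: STRIKE. 10 + next two rolls (0+2) = 12. Cumulative: 12
Frame 2: OPEN (0+2=2). Cumulative: 14
Frame 3: SPARE (4+6=10). 10 + next roll (10) = 20. Cumulative: 34
Frame 4: STRIKE. 10 + next two rolls (10+10) = 30. Cumulative: 64
Frame 5: STRIKE. 10 + next two rolls (10+2) = 22. Cumulative: 86
Frame 6: STRIKE. 10 + next two rolls (2+3) = 15. Cumulative: 101
Frame 7: OPEN (2+3=5). Cumulative: 106
Frame 8: OPEN (3+3=6). Cumulative: 112
Frame 9: STRIKE. 10 + next two rolls (10+5) = 25. Cumulative: 137
Frame 10: STRIKE. Sum of all frame-10 rolls (10+5+2) = 17. Cumulative: 154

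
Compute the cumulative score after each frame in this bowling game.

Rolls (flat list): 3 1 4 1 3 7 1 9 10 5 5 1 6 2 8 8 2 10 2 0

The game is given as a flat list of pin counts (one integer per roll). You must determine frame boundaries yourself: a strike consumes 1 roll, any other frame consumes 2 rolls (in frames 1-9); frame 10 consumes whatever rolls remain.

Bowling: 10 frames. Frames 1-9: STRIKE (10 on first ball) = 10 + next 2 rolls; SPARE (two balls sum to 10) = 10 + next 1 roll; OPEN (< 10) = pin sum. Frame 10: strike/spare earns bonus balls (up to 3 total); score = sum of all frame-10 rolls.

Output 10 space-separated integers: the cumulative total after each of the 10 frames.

Answer: 4 9 20 40 60 71 78 96 116 128

Derivation:
Frame 1: OPEN (3+1=4). Cumulative: 4
Frame 2: OPEN (4+1=5). Cumulative: 9
Frame 3: SPARE (3+7=10). 10 + next roll (1) = 11. Cumulative: 20
Frame 4: SPARE (1+9=10). 10 + next roll (10) = 20. Cumulative: 40
Frame 5: STRIKE. 10 + next two rolls (5+5) = 20. Cumulative: 60
Frame 6: SPARE (5+5=10). 10 + next roll (1) = 11. Cumulative: 71
Frame 7: OPEN (1+6=7). Cumulative: 78
Frame 8: SPARE (2+8=10). 10 + next roll (8) = 18. Cumulative: 96
Frame 9: SPARE (8+2=10). 10 + next roll (10) = 20. Cumulative: 116
Frame 10: STRIKE. Sum of all frame-10 rolls (10+2+0) = 12. Cumulative: 128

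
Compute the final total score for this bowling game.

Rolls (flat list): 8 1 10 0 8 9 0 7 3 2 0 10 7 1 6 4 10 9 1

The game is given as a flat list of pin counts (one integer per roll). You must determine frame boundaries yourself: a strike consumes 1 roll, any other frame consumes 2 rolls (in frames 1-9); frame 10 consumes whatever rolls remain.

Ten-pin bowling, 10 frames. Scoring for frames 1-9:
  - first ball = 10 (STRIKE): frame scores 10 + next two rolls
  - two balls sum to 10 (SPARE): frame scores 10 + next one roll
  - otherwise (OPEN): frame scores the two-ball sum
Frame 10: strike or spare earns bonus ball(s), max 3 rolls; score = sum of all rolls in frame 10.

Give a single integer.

Answer: 124

Derivation:
Frame 1: OPEN (8+1=9). Cumulative: 9
Frame 2: STRIKE. 10 + next two rolls (0+8) = 18. Cumulative: 27
Frame 3: OPEN (0+8=8). Cumulative: 35
Frame 4: OPEN (9+0=9). Cumulative: 44
Frame 5: SPARE (7+3=10). 10 + next roll (2) = 12. Cumulative: 56
Frame 6: OPEN (2+0=2). Cumulative: 58
Frame 7: STRIKE. 10 + next two rolls (7+1) = 18. Cumulative: 76
Frame 8: OPEN (7+1=8). Cumulative: 84
Frame 9: SPARE (6+4=10). 10 + next roll (10) = 20. Cumulative: 104
Frame 10: STRIKE. Sum of all frame-10 rolls (10+9+1) = 20. Cumulative: 124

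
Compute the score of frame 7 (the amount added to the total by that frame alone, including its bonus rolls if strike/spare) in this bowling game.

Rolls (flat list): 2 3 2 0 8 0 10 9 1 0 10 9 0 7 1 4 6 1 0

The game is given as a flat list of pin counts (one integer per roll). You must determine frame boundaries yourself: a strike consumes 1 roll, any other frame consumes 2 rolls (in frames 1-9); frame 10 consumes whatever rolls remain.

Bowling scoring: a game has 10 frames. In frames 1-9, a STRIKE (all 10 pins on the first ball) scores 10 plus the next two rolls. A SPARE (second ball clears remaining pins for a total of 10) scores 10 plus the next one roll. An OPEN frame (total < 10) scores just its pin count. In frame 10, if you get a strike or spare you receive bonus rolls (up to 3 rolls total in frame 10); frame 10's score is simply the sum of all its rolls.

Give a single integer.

Answer: 9

Derivation:
Frame 1: OPEN (2+3=5). Cumulative: 5
Frame 2: OPEN (2+0=2). Cumulative: 7
Frame 3: OPEN (8+0=8). Cumulative: 15
Frame 4: STRIKE. 10 + next two rolls (9+1) = 20. Cumulative: 35
Frame 5: SPARE (9+1=10). 10 + next roll (0) = 10. Cumulative: 45
Frame 6: SPARE (0+10=10). 10 + next roll (9) = 19. Cumulative: 64
Frame 7: OPEN (9+0=9). Cumulative: 73
Frame 8: OPEN (7+1=8). Cumulative: 81
Frame 9: SPARE (4+6=10). 10 + next roll (1) = 11. Cumulative: 92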